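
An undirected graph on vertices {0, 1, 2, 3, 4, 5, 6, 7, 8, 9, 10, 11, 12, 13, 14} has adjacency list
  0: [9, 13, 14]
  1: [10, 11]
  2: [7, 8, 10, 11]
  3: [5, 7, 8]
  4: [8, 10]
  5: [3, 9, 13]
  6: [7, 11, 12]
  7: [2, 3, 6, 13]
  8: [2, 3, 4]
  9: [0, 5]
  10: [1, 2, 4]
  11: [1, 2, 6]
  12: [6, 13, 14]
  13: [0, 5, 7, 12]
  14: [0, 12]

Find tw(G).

3

A width-3 tree decomposition is:
Bags: B1 = {0, 5, 9, 14}  B2 = {0, 5, 13, 14}  B3 = {5, 12, 13, 14}  B4 = {3, 5, 12, 13}  B5 = {3, 7, 12, 13}  B6 = {3, 6, 7, 12}  B7 = {3, 6, 7, 8}  B8 = {2, 6, 7, 8}  B9 = {2, 6, 8, 11}  B10 = {2, 4, 8, 11}  B11 = {2, 4, 10, 11}  B12 = {1, 4, 10, 11}
Tree: B1–B2, B2–B3, B3–B4, B4–B5, B5–B6, B6–B7, B7–B8, B8–B9, B9–B10, B10–B11, B11–B12
The largest bag has 4 vertices, giving width 3; this decomposition certifies tw(G) ≤ 3. For the lower bound: the 4 vertex sets {0,9,14}, {5}, {13}, {3,6,7,12} are disjoint, each induces a connected subgraph, and every pair is joined by at least one edge of G. Contracting each set to a single vertex therefore yields K_{4} as a minor, and since treewidth is minor-monotone, tw(G) ≥ tw(K_{4}) = 3. Hence tw(G) = 3 exactly.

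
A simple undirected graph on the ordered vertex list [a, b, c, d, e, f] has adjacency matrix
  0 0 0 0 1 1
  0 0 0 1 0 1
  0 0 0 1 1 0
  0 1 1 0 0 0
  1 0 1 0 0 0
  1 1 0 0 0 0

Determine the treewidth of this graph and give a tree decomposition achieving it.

Every bag has size at most 3, so the width is 3 − 1 = 2 and tw(G) ≤ 2. The edges c–e–a–f–b–d–c form a cycle, so G is not a tree and its treewidth is at least 2. Combining the bounds, tw(G) = 2.

Treewidth 2.
One optimal decomposition is:
Bags: B1 = {a, c, e}  B2 = {a, c, f}  B3 = {b, c, f}  B4 = {b, c, d}
Tree: B1–B2, B2–B3, B3–B4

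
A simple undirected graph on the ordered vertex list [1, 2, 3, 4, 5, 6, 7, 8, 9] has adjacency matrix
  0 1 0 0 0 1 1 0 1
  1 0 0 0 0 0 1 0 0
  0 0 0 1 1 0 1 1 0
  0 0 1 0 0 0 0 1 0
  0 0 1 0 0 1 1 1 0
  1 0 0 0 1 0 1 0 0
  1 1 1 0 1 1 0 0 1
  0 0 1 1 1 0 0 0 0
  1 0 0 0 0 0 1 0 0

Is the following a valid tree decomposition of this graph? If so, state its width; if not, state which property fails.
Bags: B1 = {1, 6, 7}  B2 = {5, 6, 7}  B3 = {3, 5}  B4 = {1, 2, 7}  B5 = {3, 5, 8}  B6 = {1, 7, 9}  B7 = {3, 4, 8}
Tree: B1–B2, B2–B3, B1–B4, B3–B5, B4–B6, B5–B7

No — edge (7,3) lies in no bag.

A tree decomposition must satisfy three properties: every vertex lies in some bag; for every edge, both endpoints lie together in some bag; and for every vertex, the bags containing it form a connected subtree. Here edge (7,3) lies in no bag, so the decomposition is invalid.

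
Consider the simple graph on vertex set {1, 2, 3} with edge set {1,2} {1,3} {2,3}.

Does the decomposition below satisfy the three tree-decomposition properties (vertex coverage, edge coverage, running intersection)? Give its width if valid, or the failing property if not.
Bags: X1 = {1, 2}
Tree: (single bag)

A tree decomposition must satisfy three properties: every vertex lies in some bag; for every edge, both endpoints lie together in some bag; and for every vertex, the bags containing it form a connected subtree. Here vertex 3 appears in no bag, so the decomposition is invalid.

No — vertex 3 appears in no bag.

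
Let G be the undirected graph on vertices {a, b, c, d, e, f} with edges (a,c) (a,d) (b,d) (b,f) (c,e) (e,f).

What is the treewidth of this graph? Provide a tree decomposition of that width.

Each bag holds 3 vertices, so the decomposition has width 2, which upper-bounds the treewidth. For the lower bound, G contains the cycle f–b–d–a–c–e–f, so G is not a forest; only forests have treewidth ≤ 1, hence tw(G) ≥ 2. Hence tw(G) = 2 exactly.

Treewidth 2.
One such decomposition:
Bags: B1 = {b, d, f}  B2 = {a, d, f}  B3 = {a, c, f}  B4 = {c, e, f}
Tree: B1–B2, B2–B3, B3–B4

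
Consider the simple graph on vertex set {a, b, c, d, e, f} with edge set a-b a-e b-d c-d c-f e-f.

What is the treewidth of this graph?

2

A width-2 tree decomposition is:
Bags: B1 = {a, e, f}  B2 = {a, c, f}  B3 = {a, c, d}  B4 = {a, b, d}
Tree: B1–B2, B2–B3, B3–B4
Every bag has size at most 3, so the width is 3 − 1 = 2 and tw(G) ≤ 2. The edges a–e–f–c–d–b–a form a cycle, so G is not a tree and its treewidth is at least 2. Combining the bounds, tw(G) = 2.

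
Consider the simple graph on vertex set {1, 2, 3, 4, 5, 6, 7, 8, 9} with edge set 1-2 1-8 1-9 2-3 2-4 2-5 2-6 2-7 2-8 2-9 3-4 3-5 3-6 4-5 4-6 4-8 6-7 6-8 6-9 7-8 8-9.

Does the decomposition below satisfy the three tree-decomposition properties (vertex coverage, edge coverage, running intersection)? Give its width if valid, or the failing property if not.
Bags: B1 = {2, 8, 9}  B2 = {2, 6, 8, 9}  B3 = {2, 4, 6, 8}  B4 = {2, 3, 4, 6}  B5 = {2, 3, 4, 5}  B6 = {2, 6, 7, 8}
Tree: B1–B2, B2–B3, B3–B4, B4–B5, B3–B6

No — vertex 1 appears in no bag.

A tree decomposition must satisfy three properties: every vertex lies in some bag; for every edge, both endpoints lie together in some bag; and for every vertex, the bags containing it form a connected subtree. Here vertex 1 appears in no bag, so the decomposition is invalid.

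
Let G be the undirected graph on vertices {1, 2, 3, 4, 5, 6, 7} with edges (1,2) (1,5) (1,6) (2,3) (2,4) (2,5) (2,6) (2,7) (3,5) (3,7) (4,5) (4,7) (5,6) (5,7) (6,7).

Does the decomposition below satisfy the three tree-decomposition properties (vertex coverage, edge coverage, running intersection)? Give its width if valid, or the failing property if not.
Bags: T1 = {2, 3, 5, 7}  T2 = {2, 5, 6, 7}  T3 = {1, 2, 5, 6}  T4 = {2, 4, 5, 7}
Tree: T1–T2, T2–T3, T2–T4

Yes; width 3.

Vertex coverage: the bags together contain {1, 2, 3, 4, 5, 6, 7}, the full vertex set. Edge coverage: each edge of G has both endpoints in at least one bag. Running intersection: for every vertex, the bags containing it form a connected subtree. All three properties hold, so this is a valid tree decomposition of width max|bag| − 1 = 3, and hence tw(G) ≤ 3.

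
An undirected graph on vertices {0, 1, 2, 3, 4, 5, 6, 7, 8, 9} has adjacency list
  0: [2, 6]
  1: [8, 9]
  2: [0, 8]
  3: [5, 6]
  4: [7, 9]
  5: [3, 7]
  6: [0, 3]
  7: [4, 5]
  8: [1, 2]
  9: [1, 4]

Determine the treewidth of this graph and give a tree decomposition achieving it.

Treewidth 2.
One such decomposition:
Bags: B1 = {0, 3, 6}  B2 = {0, 2, 3}  B3 = {2, 3, 8}  B4 = {1, 3, 8}  B5 = {1, 3, 9}  B6 = {3, 4, 9}  B7 = {3, 4, 7}  B8 = {3, 5, 7}
Tree: B1–B2, B2–B3, B3–B4, B4–B5, B5–B6, B6–B7, B7–B8

Every bag has size at most 3, so the width is 3 − 1 = 2 and tw(G) ≤ 2. The edges 3–6–0–2–8–1–9–4–7–5–3 form a cycle, so G is not a tree and its treewidth is at least 2. The upper and lower bounds meet at 2, so that is the treewidth.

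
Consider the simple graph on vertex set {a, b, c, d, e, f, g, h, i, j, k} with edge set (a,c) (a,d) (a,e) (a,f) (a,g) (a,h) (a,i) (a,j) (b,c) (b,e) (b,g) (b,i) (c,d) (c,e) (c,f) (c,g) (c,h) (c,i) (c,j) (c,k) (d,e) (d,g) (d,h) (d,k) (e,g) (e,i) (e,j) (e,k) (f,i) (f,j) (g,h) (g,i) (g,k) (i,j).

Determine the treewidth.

A width-4 tree decomposition is:
Bags: B1 = {a, c, e, g, i}  B2 = {a, c, d, e, g}  B3 = {a, c, e, i, j}  B4 = {a, c, f, i, j}  B5 = {c, d, e, g, k}  B6 = {a, c, d, g, h}  B7 = {b, c, e, g, i}
Tree: B1–B2, B1–B3, B3–B4, B2–B5, B2–B6, B1–B7
The largest bag has 5 vertices, giving width 4; this decomposition certifies tw(G) ≤ 4. On the other hand G contains the 5-clique {a, c, d, e, g}. A clique must lie in a single bag of any decomposition, so no decomposition can have width below 4. Therefore the treewidth is 4.

4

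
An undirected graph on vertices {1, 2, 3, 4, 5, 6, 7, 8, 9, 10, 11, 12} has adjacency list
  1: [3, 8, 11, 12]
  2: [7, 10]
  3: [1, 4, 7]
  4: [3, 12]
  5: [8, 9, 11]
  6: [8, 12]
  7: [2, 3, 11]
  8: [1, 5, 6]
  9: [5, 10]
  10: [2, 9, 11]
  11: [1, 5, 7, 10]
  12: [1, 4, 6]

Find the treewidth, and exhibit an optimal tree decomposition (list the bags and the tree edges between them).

Treewidth 3.
One optimal decomposition is:
Bags: B1 = {4, 6, 8, 12}  B2 = {1, 4, 8, 12}  B3 = {1, 3, 4, 8}  B4 = {1, 3, 5, 8}  B5 = {1, 3, 5, 11}  B6 = {3, 5, 7, 11}  B7 = {5, 7, 9, 11}  B8 = {7, 9, 10, 11}  B9 = {2, 7, 9, 10}
Tree: B1–B2, B2–B3, B3–B4, B4–B5, B5–B6, B6–B7, B7–B8, B8–B9

Every bag has size at most 4, so the width is 4 − 1 = 3 and tw(G) ≤ 3. For the lower bound: the 4 vertex sets {4,6,12}, {8}, {1}, {3,5,7,11} are disjoint, each induces a connected subgraph, and every pair is joined by at least one edge of G. Contracting each set to a single vertex therefore yields K_{4} as a minor, and since treewidth is minor-monotone, tw(G) ≥ tw(K_{4}) = 3. The upper and lower bounds meet at 3, so that is the treewidth.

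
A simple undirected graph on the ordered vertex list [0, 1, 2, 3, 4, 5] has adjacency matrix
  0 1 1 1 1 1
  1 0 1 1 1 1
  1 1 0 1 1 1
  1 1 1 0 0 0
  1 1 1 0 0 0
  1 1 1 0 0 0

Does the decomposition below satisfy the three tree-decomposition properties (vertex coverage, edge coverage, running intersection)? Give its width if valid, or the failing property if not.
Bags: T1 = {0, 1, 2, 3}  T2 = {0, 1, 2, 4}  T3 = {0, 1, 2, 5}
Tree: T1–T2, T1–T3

Yes; width 3.

Checking the three conditions: (i) the bags cover all of {0, 1, 2, 3, 4, 5}; (ii) for each edge, some bag contains both endpoints; (iii) the bags containing any fixed vertex form a subtree. All hold, so the decomposition is valid with width 4 − 1 = 3.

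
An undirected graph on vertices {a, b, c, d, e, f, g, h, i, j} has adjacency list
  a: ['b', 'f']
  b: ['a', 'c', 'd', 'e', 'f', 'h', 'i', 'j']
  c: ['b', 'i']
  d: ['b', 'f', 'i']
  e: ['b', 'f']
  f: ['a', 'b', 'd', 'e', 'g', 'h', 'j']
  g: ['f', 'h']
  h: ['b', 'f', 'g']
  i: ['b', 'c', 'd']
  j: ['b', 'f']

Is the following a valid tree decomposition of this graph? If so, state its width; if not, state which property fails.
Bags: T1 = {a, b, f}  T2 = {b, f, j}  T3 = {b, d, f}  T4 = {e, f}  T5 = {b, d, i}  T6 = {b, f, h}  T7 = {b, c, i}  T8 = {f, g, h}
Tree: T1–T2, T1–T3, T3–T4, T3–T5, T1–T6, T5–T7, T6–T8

A tree decomposition must satisfy three properties: every vertex lies in some bag; for every edge, both endpoints lie together in some bag; and for every vertex, the bags containing it form a connected subtree. Here edge (b,e) lies in no bag, so the decomposition is invalid.

No — edge (b,e) lies in no bag.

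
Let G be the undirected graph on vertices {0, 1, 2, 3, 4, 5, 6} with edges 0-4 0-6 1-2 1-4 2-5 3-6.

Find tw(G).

1

A width-1 tree decomposition is:
Bags: B1 = {2, 5}  B2 = {1, 2}  B3 = {1, 4}  B4 = {0, 4}  B5 = {0, 6}  B6 = {3, 6}
Tree: B1–B2, B2–B3, B3–B4, B4–B5, B5–B6
Each bag holds 2 vertices, so the decomposition has width 1, which upper-bounds the treewidth. Any graph with an edge has treewidth ≥ 1, and G has the edge 5–2. Therefore the treewidth is 1.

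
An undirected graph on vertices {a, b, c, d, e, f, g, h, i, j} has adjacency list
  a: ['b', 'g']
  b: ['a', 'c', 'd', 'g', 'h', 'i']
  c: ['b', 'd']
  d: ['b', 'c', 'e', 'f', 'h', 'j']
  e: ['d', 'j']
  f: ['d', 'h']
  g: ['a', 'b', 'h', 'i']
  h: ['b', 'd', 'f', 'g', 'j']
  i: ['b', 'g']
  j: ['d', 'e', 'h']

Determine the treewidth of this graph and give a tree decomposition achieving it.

Each bag holds 3 vertices, so the decomposition has width 2, which upper-bounds the treewidth. For the lower bound, the 3 vertices {d, e, j} are pairwise adjacent, and any tree decomposition puts a clique entirely inside one bag — forcing width ≥ 2. Therefore the treewidth is 2.

Treewidth 2.
Bags: B1 = {b, d, h}  B2 = {d, h, j}  B3 = {b, g, h}  B4 = {d, f, h}  B5 = {b, c, d}  B6 = {b, g, i}  B7 = {a, b, g}  B8 = {d, e, j}
Tree: B1–B2, B1–B3, B2–B4, B1–B5, B3–B6, B6–B7, B2–B8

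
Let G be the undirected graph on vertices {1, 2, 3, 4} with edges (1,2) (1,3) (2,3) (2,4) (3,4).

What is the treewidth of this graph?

A width-2 tree decomposition is:
Bags: B1 = {1, 2, 3}  B2 = {2, 3, 4}
Tree: B1–B2
Every bag has size at most 3, so the width is 3 − 1 = 2 and tw(G) ≤ 2. For the lower bound, the 3 vertices {1, 2, 3} are pairwise adjacent, and any tree decomposition puts a clique entirely inside one bag — forcing width ≥ 2. Combining the bounds, tw(G) = 2.

2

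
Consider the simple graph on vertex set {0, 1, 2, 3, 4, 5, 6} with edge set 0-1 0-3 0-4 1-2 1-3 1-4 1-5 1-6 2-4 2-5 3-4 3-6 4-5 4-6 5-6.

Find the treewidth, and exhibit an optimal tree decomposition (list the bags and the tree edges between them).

Each bag holds 4 vertices, so the decomposition has width 3, which upper-bounds the treewidth. Conversely, {1, 2, 4, 5} is a clique of size 4, and the vertices of any clique must share a bag in every tree decomposition; so some bag has ≥ 4 vertices and tw(G) ≥ 3. Combining the bounds, tw(G) = 3.

Treewidth 3.
One optimal decomposition is:
Bags: B1 = {1, 4, 5, 6}  B2 = {1, 3, 4, 6}  B3 = {0, 1, 3, 4}  B4 = {1, 2, 4, 5}
Tree: B1–B2, B2–B3, B1–B4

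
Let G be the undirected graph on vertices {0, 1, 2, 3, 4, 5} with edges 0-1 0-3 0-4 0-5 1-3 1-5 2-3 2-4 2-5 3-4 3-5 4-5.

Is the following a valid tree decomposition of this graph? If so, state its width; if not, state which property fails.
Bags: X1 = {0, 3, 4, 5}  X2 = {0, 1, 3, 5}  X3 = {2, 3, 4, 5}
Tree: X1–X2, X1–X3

Vertex coverage: the bags together contain {0, 1, 2, 3, 4, 5}, the full vertex set. Edge coverage: each edge of G has both endpoints in at least one bag. Running intersection: for every vertex, the bags containing it form a connected subtree. All three properties hold, so this is a valid tree decomposition of width max|bag| − 1 = 3, and hence tw(G) ≤ 3.

Yes; width 3.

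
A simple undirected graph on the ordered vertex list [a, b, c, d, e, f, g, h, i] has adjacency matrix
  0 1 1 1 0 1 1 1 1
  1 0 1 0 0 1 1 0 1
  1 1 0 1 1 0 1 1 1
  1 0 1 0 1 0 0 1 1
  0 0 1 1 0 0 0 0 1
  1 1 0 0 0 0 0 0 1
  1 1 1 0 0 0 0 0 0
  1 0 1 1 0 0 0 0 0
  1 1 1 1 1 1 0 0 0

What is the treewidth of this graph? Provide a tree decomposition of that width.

The largest bag has 4 vertices, giving width 3; this decomposition certifies tw(G) ≤ 3. Conversely, {c, d, e, i} is a clique of size 4, and the vertices of any clique must share a bag in every tree decomposition; so some bag has ≥ 4 vertices and tw(G) ≥ 3. Therefore the treewidth is 3.

Treewidth 3.
Bags: B1 = {a, c, d, i}  B2 = {a, b, c, i}  B3 = {a, b, c, g}  B4 = {a, b, f, i}  B5 = {c, d, e, i}  B6 = {a, c, d, h}
Tree: B1–B2, B2–B3, B2–B4, B1–B5, B1–B6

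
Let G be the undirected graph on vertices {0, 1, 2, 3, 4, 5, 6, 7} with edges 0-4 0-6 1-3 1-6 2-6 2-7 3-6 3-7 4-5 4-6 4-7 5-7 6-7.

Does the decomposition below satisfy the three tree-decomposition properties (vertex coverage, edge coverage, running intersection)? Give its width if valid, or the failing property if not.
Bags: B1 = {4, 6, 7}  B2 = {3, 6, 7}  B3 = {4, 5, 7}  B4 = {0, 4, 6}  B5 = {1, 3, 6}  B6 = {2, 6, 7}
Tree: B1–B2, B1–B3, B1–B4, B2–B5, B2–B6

Vertex coverage: the bags together contain {0, 1, 2, 3, 4, 5, 6, 7}, the full vertex set. Edge coverage: each edge of G has both endpoints in at least one bag. Running intersection: for every vertex, the bags containing it form a connected subtree. All three properties hold, so this is a valid tree decomposition of width max|bag| − 1 = 2, and hence tw(G) ≤ 2.

Yes; width 2.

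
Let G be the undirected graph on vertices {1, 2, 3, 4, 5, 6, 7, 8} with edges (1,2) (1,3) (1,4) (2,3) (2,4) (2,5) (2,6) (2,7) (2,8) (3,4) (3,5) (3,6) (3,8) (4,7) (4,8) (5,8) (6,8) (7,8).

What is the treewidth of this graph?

3

A width-3 tree decomposition is:
Bags: B1 = {2, 3, 4, 8}  B2 = {1, 2, 3, 4}  B3 = {2, 3, 6, 8}  B4 = {2, 4, 7, 8}  B5 = {2, 3, 5, 8}
Tree: B1–B2, B1–B3, B1–B4, B1–B5
Each bag holds 4 vertices, so the decomposition has width 3, which upper-bounds the treewidth. Conversely, {2, 3, 4, 8} is a clique of size 4, and the vertices of any clique must share a bag in every tree decomposition; so some bag has ≥ 4 vertices and tw(G) ≥ 3. Hence tw(G) = 3 exactly.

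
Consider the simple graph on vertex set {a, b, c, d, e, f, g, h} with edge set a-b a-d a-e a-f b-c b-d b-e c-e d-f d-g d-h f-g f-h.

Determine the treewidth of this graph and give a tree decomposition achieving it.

Treewidth 2.
One optimal decomposition is:
Bags: B1 = {a, b, e}  B2 = {a, b, d}  B3 = {a, d, f}  B4 = {b, c, e}  B5 = {d, f, g}  B6 = {d, f, h}
Tree: B1–B2, B2–B3, B1–B4, B3–B5, B3–B6

The largest bag has 3 vertices, giving width 2; this decomposition certifies tw(G) ≤ 2. Conversely, {d, f, g} is a clique of size 3, and the vertices of any clique must share a bag in every tree decomposition; so some bag has ≥ 3 vertices and tw(G) ≥ 2. Therefore the treewidth is 2.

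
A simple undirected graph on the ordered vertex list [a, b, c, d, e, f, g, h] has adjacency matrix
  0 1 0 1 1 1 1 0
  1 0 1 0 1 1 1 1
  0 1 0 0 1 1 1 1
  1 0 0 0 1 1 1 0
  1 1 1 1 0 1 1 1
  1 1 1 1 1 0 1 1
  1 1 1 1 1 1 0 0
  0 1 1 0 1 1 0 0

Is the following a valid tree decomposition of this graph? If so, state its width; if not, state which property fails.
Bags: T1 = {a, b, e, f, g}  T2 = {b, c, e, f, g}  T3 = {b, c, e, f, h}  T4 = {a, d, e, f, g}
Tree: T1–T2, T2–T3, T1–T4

Every vertex of G appears in some bag (union = {a, b, c, d, e, f, g, h}); every edge is covered by a bag; and for each vertex v the set of bags containing v is connected in the bag tree. The decomposition is therefore valid. The largest bag has 5 vertices, so the width is 4.

Yes; width 4.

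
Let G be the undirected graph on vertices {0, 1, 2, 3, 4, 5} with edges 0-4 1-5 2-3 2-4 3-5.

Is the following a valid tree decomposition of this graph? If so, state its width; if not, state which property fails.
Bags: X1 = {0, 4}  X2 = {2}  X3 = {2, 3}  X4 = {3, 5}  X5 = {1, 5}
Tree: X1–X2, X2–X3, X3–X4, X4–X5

A tree decomposition must satisfy three properties: every vertex lies in some bag; for every edge, both endpoints lie together in some bag; and for every vertex, the bags containing it form a connected subtree. Here edge (4,2) lies in no bag, so the decomposition is invalid.

No — edge (4,2) lies in no bag.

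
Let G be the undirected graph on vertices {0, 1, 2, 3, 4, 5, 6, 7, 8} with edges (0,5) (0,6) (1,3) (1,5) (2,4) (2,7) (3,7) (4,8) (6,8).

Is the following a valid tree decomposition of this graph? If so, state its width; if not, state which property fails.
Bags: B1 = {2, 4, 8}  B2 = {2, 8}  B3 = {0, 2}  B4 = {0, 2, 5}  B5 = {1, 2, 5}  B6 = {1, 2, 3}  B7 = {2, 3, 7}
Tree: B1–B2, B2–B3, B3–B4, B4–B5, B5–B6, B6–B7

A tree decomposition must satisfy three properties: every vertex lies in some bag; for every edge, both endpoints lie together in some bag; and for every vertex, the bags containing it form a connected subtree. Here vertex 6 appears in no bag, so the decomposition is invalid.

No — vertex 6 appears in no bag.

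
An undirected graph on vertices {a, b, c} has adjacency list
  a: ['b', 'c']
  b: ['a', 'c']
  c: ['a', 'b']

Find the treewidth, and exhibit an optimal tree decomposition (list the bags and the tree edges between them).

With just one bag of size 3, the width is 3 − 1 = 2, so tw(G) ≤ 2. Conversely, {a, b, c} is a clique of size 3, and the vertices of any clique must share a bag in every tree decomposition; so some bag has ≥ 3 vertices and tw(G) ≥ 2. The upper and lower bounds meet at 2, so that is the treewidth.

Treewidth 2.
Bags: B1 = {a, b, c}
Tree: (single bag)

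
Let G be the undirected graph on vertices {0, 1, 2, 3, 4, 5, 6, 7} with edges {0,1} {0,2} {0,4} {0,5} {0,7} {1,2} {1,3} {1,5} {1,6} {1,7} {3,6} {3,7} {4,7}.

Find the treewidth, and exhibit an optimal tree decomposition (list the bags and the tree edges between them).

Every bag has size at most 3, so the width is 3 − 1 = 2 and tw(G) ≤ 2. For the lower bound, the 3 vertices {0, 1, 2} are pairwise adjacent, and any tree decomposition puts a clique entirely inside one bag — forcing width ≥ 2. Combining the bounds, tw(G) = 2.

Treewidth 2.
One optimal decomposition is:
Bags: B1 = {1, 3, 7}  B2 = {0, 1, 7}  B3 = {1, 3, 6}  B4 = {0, 1, 2}  B5 = {0, 4, 7}  B6 = {0, 1, 5}
Tree: B1–B2, B1–B3, B2–B4, B2–B5, B4–B6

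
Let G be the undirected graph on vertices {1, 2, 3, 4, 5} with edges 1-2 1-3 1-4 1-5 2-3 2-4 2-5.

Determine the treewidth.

A width-2 tree decomposition is:
Bags: B1 = {1, 2, 3}  B2 = {1, 2, 5}  B3 = {1, 2, 4}
Tree: B1–B2, B1–B3
Each bag holds 3 vertices, so the decomposition has width 2, which upper-bounds the treewidth. On the other hand G contains the 3-clique {1, 2, 3}. A clique must lie in a single bag of any decomposition, so no decomposition can have width below 2. Therefore the treewidth is 2.

2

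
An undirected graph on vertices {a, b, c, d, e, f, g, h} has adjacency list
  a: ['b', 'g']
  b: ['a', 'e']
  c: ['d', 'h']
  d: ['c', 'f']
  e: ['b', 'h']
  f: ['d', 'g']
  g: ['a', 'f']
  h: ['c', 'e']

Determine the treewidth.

A width-2 tree decomposition is:
Bags: B1 = {c, e, h}  B2 = {c, d, e}  B3 = {d, e, f}  B4 = {e, f, g}  B5 = {a, e, g}  B6 = {a, b, e}
Tree: B1–B2, B2–B3, B3–B4, B4–B5, B5–B6
Each bag holds 3 vertices, so the decomposition has width 2, which upper-bounds the treewidth. For the lower bound, G contains the cycle e–h–c–d–f–g–a–b–e, so G is not a forest; only forests have treewidth ≤ 1, hence tw(G) ≥ 2. Combining the bounds, tw(G) = 2.

2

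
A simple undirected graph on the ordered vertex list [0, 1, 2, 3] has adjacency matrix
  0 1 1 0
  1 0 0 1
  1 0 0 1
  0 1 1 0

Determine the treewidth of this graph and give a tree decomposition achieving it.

Each bag holds 3 vertices, so the decomposition has width 2, which upper-bounds the treewidth. The edges 3–1–0–2–3 form a cycle, so G is not a tree and its treewidth is at least 2. Therefore the treewidth is 2.

Treewidth 2.
One optimal decomposition is:
Bags: B1 = {0, 1, 3}  B2 = {0, 2, 3}
Tree: B1–B2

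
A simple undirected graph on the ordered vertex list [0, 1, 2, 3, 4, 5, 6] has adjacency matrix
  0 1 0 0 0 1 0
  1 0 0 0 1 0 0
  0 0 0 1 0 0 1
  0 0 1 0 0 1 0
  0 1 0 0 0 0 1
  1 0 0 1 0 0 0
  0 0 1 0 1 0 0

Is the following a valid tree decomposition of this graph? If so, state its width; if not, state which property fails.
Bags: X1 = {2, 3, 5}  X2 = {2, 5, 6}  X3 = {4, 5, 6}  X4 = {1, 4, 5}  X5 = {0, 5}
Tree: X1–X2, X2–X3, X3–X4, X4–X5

No — edge (1,0) lies in no bag.

A tree decomposition must satisfy three properties: every vertex lies in some bag; for every edge, both endpoints lie together in some bag; and for every vertex, the bags containing it form a connected subtree. Here edge (1,0) lies in no bag, so the decomposition is invalid.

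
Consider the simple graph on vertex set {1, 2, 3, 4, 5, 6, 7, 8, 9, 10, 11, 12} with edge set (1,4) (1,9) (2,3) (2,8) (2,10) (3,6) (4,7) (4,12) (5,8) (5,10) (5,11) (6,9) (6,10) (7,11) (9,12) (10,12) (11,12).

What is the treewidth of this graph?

3

A width-3 tree decomposition is:
Bags: B1 = {2, 3, 6, 8}  B2 = {2, 6, 8, 10}  B3 = {5, 6, 8, 10}  B4 = {5, 6, 9, 10}  B5 = {5, 9, 10, 12}  B6 = {5, 9, 11, 12}  B7 = {1, 9, 11, 12}  B8 = {1, 4, 11, 12}  B9 = {1, 4, 7, 11}
Tree: B1–B2, B2–B3, B3–B4, B4–B5, B5–B6, B6–B7, B7–B8, B8–B9
The largest bag has 4 vertices, giving width 3; this decomposition certifies tw(G) ≤ 3. For the lower bound: the 4 vertex sets {2,3,8}, {6}, {10}, {5,9,11,12} are disjoint, each induces a connected subgraph, and every pair is joined by at least one edge of G. Contracting each set to a single vertex therefore yields K_{4} as a minor, and since treewidth is minor-monotone, tw(G) ≥ tw(K_{4}) = 3. Combining the bounds, tw(G) = 3.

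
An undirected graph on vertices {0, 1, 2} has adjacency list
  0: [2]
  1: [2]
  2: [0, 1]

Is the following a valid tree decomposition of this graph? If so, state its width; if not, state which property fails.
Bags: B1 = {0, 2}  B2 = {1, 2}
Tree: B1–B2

Yes; width 1.

Vertex coverage: the bags together contain {0, 1, 2}, the full vertex set. Edge coverage: each edge of G has both endpoints in at least one bag. Running intersection: for every vertex, the bags containing it form a connected subtree. All three properties hold, so this is a valid tree decomposition of width max|bag| − 1 = 1, and hence tw(G) ≤ 1.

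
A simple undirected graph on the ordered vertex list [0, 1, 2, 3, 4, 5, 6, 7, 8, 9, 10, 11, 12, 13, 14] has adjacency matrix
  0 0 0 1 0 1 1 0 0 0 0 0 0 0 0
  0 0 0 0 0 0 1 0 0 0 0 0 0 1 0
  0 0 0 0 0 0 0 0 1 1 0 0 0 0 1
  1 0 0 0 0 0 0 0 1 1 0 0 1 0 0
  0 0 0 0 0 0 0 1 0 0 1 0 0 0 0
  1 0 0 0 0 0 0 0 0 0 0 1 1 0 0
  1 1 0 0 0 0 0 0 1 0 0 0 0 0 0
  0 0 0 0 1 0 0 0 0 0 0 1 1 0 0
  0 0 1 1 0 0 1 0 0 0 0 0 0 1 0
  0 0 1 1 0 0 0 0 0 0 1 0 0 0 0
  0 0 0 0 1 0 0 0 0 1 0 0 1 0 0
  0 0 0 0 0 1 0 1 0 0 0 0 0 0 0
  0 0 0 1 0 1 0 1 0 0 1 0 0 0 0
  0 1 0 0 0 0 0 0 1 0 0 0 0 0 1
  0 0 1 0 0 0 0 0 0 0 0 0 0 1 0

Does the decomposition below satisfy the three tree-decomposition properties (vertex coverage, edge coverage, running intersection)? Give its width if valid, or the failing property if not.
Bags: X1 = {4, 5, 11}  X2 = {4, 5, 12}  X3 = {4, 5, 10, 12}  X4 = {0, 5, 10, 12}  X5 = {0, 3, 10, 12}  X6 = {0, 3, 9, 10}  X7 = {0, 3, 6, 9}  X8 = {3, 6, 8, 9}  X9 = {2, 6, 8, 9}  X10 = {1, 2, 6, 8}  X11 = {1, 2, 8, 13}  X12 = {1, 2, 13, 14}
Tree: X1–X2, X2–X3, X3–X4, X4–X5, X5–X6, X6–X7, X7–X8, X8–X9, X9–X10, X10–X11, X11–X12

No — vertex 7 appears in no bag.

A tree decomposition must satisfy three properties: every vertex lies in some bag; for every edge, both endpoints lie together in some bag; and for every vertex, the bags containing it form a connected subtree. Here vertex 7 appears in no bag, so the decomposition is invalid.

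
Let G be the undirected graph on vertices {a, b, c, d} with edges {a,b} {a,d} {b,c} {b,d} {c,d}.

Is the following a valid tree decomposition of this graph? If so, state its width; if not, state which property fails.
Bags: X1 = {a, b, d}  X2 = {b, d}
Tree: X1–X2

A tree decomposition must satisfy three properties: every vertex lies in some bag; for every edge, both endpoints lie together in some bag; and for every vertex, the bags containing it form a connected subtree. Here vertex c appears in no bag, so the decomposition is invalid.

No — vertex c appears in no bag.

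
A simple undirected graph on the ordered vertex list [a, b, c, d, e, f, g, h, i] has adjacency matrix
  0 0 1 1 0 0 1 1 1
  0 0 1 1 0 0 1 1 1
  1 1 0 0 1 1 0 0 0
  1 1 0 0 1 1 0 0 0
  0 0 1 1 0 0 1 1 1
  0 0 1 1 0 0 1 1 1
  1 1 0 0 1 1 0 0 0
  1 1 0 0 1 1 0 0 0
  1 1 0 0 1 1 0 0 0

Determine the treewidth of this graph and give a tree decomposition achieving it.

Treewidth 4.
One such decomposition:
Bags: B1 = {a, b, e, f, h}  B2 = {a, b, c, e, f}  B3 = {a, b, d, e, f}  B4 = {a, b, e, f, i}  B5 = {a, b, e, f, g}
Tree: B1–B2, B2–B3, B3–B4, B4–B5

Each bag holds 5 vertices, so the decomposition has width 4, which upper-bounds the treewidth. For the lower bound: the 5 vertex sets {e,h}, {c,f}, {a,d}, {b}, {i} are disjoint, each induces a connected subgraph, and every pair is joined by at least one edge of G. Contracting each set to a single vertex therefore yields K_{5} as a minor, and since treewidth is minor-monotone, tw(G) ≥ tw(K_{5}) = 4. The upper and lower bounds meet at 4, so that is the treewidth.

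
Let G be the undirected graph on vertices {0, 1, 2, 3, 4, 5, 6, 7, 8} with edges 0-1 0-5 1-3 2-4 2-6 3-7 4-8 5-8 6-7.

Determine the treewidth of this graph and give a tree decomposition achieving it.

Treewidth 2.
One optimal decomposition is:
Bags: B1 = {0, 1, 3}  B2 = {0, 3, 5}  B3 = {3, 5, 8}  B4 = {3, 4, 8}  B5 = {2, 3, 4}  B6 = {2, 3, 6}  B7 = {3, 6, 7}
Tree: B1–B2, B2–B3, B3–B4, B4–B5, B5–B6, B6–B7

The largest bag has 3 vertices, giving width 2; this decomposition certifies tw(G) ≤ 2. For the lower bound, G contains the cycle 3–1–0–5–8–4–2–6–7–3, so G is not a forest; only forests have treewidth ≤ 1, hence tw(G) ≥ 2. Combining the bounds, tw(G) = 2.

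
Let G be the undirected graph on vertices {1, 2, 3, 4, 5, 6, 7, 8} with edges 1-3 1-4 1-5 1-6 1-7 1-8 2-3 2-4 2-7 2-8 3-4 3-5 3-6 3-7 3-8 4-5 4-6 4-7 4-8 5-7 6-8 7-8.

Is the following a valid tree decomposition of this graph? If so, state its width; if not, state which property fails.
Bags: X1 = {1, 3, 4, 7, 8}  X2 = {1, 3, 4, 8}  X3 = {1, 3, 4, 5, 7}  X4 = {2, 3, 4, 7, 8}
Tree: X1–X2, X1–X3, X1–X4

No — vertex 6 appears in no bag.

A tree decomposition must satisfy three properties: every vertex lies in some bag; for every edge, both endpoints lie together in some bag; and for every vertex, the bags containing it form a connected subtree. Here vertex 6 appears in no bag, so the decomposition is invalid.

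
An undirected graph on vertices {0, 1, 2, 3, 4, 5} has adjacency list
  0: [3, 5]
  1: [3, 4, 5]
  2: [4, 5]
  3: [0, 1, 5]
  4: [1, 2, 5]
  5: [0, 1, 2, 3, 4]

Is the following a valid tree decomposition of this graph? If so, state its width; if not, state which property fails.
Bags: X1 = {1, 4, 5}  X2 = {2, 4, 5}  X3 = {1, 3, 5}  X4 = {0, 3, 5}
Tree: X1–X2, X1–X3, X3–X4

Vertex coverage: the bags together contain {0, 1, 2, 3, 4, 5}, the full vertex set. Edge coverage: each edge of G has both endpoints in at least one bag. Running intersection: for every vertex, the bags containing it form a connected subtree. All three properties hold, so this is a valid tree decomposition of width max|bag| − 1 = 2, and hence tw(G) ≤ 2.

Yes; width 2.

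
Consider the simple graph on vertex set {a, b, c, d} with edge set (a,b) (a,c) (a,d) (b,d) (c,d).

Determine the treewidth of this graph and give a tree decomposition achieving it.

The largest bag has 3 vertices, giving width 2; this decomposition certifies tw(G) ≤ 2. Conversely, {a, c, d} is a clique of size 3, and the vertices of any clique must share a bag in every tree decomposition; so some bag has ≥ 3 vertices and tw(G) ≥ 2. Hence tw(G) = 2 exactly.

Treewidth 2.
One such decomposition:
Bags: B1 = {a, c, d}  B2 = {a, b, d}
Tree: B1–B2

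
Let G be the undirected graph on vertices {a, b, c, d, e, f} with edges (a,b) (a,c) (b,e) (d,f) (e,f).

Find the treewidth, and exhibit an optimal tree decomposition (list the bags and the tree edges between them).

Each bag holds 2 vertices, so the decomposition has width 1, which upper-bounds the treewidth. G has an edge, so its treewidth is at least 1. The upper and lower bounds meet at 1, so that is the treewidth.

Treewidth 1.
One optimal decomposition is:
Bags: B1 = {d, f}  B2 = {e, f}  B3 = {b, e}  B4 = {a, b}  B5 = {a, c}
Tree: B1–B2, B2–B3, B3–B4, B4–B5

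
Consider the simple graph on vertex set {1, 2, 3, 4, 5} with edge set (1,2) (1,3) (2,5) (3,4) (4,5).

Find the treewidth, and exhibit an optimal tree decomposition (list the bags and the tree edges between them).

The largest bag has 3 vertices, giving width 2; this decomposition certifies tw(G) ≤ 2. Since 4–5–2–1–3–4 is a cycle in G, G is not acyclic. Forests are exactly the graphs of treewidth ≤ 1, so tw(G) ≥ 2. The upper and lower bounds meet at 2, so that is the treewidth.

Treewidth 2.
Bags: B1 = {2, 4, 5}  B2 = {1, 2, 4}  B3 = {1, 3, 4}
Tree: B1–B2, B2–B3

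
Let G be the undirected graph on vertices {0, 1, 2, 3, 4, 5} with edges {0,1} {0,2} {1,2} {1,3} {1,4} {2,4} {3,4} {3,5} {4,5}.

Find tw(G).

2

A width-2 tree decomposition is:
Bags: B1 = {1, 2, 4}  B2 = {1, 3, 4}  B3 = {3, 4, 5}  B4 = {0, 1, 2}
Tree: B1–B2, B2–B3, B1–B4
Every bag has size at most 3, so the width is 3 − 1 = 2 and tw(G) ≤ 2. Conversely, {0, 1, 2} is a clique of size 3, and the vertices of any clique must share a bag in every tree decomposition; so some bag has ≥ 3 vertices and tw(G) ≥ 2. Hence tw(G) = 2 exactly.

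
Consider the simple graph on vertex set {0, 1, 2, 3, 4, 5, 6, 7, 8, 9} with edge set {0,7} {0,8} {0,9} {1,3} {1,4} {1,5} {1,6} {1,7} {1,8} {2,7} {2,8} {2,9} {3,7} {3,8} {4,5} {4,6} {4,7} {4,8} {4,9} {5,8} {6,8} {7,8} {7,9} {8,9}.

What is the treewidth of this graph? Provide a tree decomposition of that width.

Treewidth 3.
One optimal decomposition is:
Bags: B1 = {1, 3, 7, 8}  B2 = {1, 4, 7, 8}  B3 = {1, 4, 6, 8}  B4 = {4, 7, 8, 9}  B5 = {0, 7, 8, 9}  B6 = {2, 7, 8, 9}  B7 = {1, 4, 5, 8}
Tree: B1–B2, B2–B3, B2–B4, B4–B5, B5–B6, B2–B7

The largest bag has 4 vertices, giving width 3; this decomposition certifies tw(G) ≤ 3. Conversely, {1, 4, 5, 8} is a clique of size 4, and the vertices of any clique must share a bag in every tree decomposition; so some bag has ≥ 4 vertices and tw(G) ≥ 3. The upper and lower bounds meet at 3, so that is the treewidth.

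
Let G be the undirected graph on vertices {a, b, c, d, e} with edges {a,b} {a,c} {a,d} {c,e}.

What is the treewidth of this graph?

A width-1 tree decomposition is:
Bags: B1 = {a, b}  B2 = {a, c}  B3 = {a, d}  B4 = {c, e}
Tree: B1–B2, B2–B3, B2–B4
The largest bag has 2 vertices, giving width 1; this decomposition certifies tw(G) ≤ 1. Any graph with an edge has treewidth ≥ 1, and G has the edge a–b. Therefore the treewidth is 1.

1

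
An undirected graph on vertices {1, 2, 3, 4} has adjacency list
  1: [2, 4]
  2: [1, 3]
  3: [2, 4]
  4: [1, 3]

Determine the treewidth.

A width-2 tree decomposition is:
Bags: B1 = {2, 3, 4}  B2 = {1, 2, 4}
Tree: B1–B2
The largest bag has 3 vertices, giving width 2; this decomposition certifies tw(G) ≤ 2. The edges 4–3–2–1–4 form a cycle, so G is not a tree and its treewidth is at least 2. Combining the bounds, tw(G) = 2.

2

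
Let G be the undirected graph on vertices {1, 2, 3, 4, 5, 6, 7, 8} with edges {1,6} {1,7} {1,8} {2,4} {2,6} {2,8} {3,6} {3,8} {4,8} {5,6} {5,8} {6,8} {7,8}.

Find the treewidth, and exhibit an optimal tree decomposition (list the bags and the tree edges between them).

Treewidth 2.
One such decomposition:
Bags: B1 = {1, 6, 8}  B2 = {1, 7, 8}  B3 = {2, 6, 8}  B4 = {5, 6, 8}  B5 = {2, 4, 8}  B6 = {3, 6, 8}
Tree: B1–B2, B1–B3, B3–B4, B3–B5, B4–B6

The largest bag has 3 vertices, giving width 2; this decomposition certifies tw(G) ≤ 2. For the lower bound, the 3 vertices {2, 4, 8} are pairwise adjacent, and any tree decomposition puts a clique entirely inside one bag — forcing width ≥ 2. Therefore the treewidth is 2.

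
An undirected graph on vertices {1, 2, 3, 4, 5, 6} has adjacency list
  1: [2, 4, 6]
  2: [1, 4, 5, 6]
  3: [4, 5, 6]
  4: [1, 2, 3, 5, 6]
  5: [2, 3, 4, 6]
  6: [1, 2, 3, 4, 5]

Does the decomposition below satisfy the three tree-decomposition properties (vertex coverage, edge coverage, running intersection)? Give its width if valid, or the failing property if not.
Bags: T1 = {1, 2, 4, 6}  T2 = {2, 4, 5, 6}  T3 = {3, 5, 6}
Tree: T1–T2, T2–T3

A tree decomposition must satisfy three properties: every vertex lies in some bag; for every edge, both endpoints lie together in some bag; and for every vertex, the bags containing it form a connected subtree. Here edge (4,3) lies in no bag, so the decomposition is invalid.

No — edge (4,3) lies in no bag.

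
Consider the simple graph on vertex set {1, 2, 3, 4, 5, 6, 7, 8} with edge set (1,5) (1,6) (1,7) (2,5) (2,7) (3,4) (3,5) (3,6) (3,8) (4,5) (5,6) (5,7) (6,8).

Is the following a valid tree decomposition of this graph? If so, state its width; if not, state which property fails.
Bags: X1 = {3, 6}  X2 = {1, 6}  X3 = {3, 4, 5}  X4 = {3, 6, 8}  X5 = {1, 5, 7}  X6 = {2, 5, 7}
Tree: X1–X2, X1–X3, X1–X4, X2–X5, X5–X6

No — edge (5,6) lies in no bag.

A tree decomposition must satisfy three properties: every vertex lies in some bag; for every edge, both endpoints lie together in some bag; and for every vertex, the bags containing it form a connected subtree. Here edge (5,6) lies in no bag, so the decomposition is invalid.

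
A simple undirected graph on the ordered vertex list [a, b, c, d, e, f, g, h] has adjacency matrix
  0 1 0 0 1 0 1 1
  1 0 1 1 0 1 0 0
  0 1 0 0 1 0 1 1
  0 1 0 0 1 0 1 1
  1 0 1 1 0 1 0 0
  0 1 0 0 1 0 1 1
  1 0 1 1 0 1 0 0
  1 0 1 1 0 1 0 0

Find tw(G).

A width-4 tree decomposition is:
Bags: B1 = {a, c, d, e, f}  B2 = {a, c, d, f, h}  B3 = {a, b, c, d, f}  B4 = {a, c, d, f, g}
Tree: B1–B2, B2–B3, B3–B4
The largest bag has 5 vertices, giving width 4; this decomposition certifies tw(G) ≤ 4. For the lower bound: the 5 vertex sets {e,f}, {c,h}, {a,b}, {d}, {g} are disjoint, each induces a connected subgraph, and every pair is joined by at least one edge of G. Contracting each set to a single vertex therefore yields K_{5} as a minor, and since treewidth is minor-monotone, tw(G) ≥ tw(K_{5}) = 4. Hence tw(G) = 4 exactly.

4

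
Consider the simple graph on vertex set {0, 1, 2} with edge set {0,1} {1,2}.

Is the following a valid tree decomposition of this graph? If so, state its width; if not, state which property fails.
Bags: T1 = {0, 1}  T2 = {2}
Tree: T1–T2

A tree decomposition must satisfy three properties: every vertex lies in some bag; for every edge, both endpoints lie together in some bag; and for every vertex, the bags containing it form a connected subtree. Here edge (1,2) lies in no bag, so the decomposition is invalid.

No — edge (1,2) lies in no bag.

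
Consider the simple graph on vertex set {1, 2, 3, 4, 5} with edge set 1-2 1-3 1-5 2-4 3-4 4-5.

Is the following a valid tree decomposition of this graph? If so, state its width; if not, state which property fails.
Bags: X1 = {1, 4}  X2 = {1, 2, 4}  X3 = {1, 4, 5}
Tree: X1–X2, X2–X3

No — vertex 3 appears in no bag.

A tree decomposition must satisfy three properties: every vertex lies in some bag; for every edge, both endpoints lie together in some bag; and for every vertex, the bags containing it form a connected subtree. Here vertex 3 appears in no bag, so the decomposition is invalid.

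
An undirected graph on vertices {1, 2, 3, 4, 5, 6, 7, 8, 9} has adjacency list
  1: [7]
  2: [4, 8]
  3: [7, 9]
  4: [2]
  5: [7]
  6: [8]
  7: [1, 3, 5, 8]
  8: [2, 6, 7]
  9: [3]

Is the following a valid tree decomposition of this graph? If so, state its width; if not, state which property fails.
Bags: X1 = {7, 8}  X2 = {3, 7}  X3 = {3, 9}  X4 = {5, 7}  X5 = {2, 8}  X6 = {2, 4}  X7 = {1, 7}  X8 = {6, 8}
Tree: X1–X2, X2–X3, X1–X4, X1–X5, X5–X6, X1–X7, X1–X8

Checking the three conditions: (i) the bags cover all of {1, 2, 3, 4, 5, 6, 7, 8, 9}; (ii) for each edge, some bag contains both endpoints; (iii) the bags containing any fixed vertex form a subtree. All hold, so the decomposition is valid with width 2 − 1 = 1.

Yes; width 1.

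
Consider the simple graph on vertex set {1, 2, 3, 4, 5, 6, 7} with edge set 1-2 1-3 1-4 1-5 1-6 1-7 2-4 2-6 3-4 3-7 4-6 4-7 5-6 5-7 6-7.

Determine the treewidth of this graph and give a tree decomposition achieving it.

Each bag holds 4 vertices, so the decomposition has width 3, which upper-bounds the treewidth. For the lower bound, the 4 vertices {1, 3, 4, 7} are pairwise adjacent, and any tree decomposition puts a clique entirely inside one bag — forcing width ≥ 3. Combining the bounds, tw(G) = 3.

Treewidth 3.
One such decomposition:
Bags: B1 = {1, 5, 6, 7}  B2 = {1, 4, 6, 7}  B3 = {1, 3, 4, 7}  B4 = {1, 2, 4, 6}
Tree: B1–B2, B2–B3, B2–B4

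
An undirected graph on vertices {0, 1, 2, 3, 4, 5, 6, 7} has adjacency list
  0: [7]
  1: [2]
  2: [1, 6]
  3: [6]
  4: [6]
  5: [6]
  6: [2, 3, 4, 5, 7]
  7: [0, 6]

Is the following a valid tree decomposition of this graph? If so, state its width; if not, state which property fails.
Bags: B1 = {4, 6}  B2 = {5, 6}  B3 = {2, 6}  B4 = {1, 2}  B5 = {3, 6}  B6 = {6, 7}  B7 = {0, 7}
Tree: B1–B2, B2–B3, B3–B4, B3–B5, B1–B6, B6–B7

Checking the three conditions: (i) the bags cover all of {0, 1, 2, 3, 4, 5, 6, 7}; (ii) for each edge, some bag contains both endpoints; (iii) the bags containing any fixed vertex form a subtree. All hold, so the decomposition is valid with width 2 − 1 = 1.

Yes; width 1.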